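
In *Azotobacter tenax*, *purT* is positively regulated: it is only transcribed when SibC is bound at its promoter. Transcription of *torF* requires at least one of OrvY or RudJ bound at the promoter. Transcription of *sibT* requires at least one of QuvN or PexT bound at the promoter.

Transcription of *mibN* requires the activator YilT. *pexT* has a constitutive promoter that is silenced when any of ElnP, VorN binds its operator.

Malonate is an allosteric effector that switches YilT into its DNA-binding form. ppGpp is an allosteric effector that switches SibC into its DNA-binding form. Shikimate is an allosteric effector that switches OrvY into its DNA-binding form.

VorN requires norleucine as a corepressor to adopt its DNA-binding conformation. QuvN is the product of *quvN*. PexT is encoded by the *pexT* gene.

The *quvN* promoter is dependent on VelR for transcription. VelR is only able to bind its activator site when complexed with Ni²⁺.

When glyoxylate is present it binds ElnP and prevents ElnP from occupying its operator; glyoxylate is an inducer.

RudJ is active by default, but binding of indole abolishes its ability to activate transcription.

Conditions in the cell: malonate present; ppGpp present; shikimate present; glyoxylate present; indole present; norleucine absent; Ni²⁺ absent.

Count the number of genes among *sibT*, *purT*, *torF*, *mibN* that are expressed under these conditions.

Ni²⁺ is absent, so VelR is inactive.
Required activator VelR is absent, so *quvN* is not transcribed.
So QuvN is not produced.
Glyoxylate is present, so ElnP is inactive.
Norleucine is absent, so VorN is inactive.
With no repressor bound, *pexT* is transcribed.
So PexT is produced and active.
Activator PexT is present, so *sibT* is transcribed.
→ *sibT* is ON.
ppGpp is present, so SibC is active.
No repressor is bound and SibC is active, so *purT* is transcribed.
→ *purT* is ON.
Shikimate is present, so OrvY is active.
Indole is present, so RudJ is inactive.
Activator OrvY is present, so *torF* is transcribed.
→ *torF* is ON.
Malonate is present, so YilT is active.
No repressor is bound and YilT is active, so *mibN* is transcribed.
→ *mibN* is ON.
4 of the 4 genes are transcribed.

4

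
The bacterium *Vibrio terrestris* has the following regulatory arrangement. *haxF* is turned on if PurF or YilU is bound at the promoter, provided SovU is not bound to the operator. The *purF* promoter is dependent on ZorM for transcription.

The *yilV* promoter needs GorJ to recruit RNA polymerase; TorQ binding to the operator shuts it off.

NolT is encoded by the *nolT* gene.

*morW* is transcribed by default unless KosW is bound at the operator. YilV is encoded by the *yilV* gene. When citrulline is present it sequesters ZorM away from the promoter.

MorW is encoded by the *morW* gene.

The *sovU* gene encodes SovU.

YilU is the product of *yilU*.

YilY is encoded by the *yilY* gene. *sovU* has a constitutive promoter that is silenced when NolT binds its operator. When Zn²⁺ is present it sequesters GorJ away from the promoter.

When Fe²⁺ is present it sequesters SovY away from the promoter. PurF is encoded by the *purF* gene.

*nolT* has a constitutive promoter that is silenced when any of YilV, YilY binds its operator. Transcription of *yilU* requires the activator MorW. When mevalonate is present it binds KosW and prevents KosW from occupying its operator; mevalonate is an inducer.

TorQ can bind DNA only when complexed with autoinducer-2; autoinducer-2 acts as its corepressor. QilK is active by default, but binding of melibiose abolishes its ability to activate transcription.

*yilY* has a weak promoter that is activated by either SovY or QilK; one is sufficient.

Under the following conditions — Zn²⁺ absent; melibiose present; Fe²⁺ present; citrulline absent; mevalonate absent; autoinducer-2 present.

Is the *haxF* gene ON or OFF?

ON

Citrulline is absent, so ZorM is active.
No repressor is bound and ZorM is active, so *purF* is transcribed.
So PurF is produced and active.
Autoinducer-2 is present, so TorQ is active.
Zn²⁺ is absent, so GorJ is active.
With repressor TorQ bound, *yilV* is not transcribed.
So YilV is not produced.
Fe²⁺ is present, so SovY is inactive.
Melibiose is present, so QilK is inactive.
No activator is available at the *yilY* promoter, so *yilY* is not transcribed.
So YilY is not produced.
With no repressor bound, *nolT* is transcribed.
So NolT is produced and active.
With repressor NolT bound, *sovU* is not transcribed.
So SovU is not produced.
Mevalonate is absent, so KosW is active.
With repressor KosW bound, *morW* is not transcribed.
So MorW is not produced.
Required activator MorW is absent, so *yilU* is not transcribed.
So YilU is not produced.
Activator PurF is present, so *haxF* is transcribed.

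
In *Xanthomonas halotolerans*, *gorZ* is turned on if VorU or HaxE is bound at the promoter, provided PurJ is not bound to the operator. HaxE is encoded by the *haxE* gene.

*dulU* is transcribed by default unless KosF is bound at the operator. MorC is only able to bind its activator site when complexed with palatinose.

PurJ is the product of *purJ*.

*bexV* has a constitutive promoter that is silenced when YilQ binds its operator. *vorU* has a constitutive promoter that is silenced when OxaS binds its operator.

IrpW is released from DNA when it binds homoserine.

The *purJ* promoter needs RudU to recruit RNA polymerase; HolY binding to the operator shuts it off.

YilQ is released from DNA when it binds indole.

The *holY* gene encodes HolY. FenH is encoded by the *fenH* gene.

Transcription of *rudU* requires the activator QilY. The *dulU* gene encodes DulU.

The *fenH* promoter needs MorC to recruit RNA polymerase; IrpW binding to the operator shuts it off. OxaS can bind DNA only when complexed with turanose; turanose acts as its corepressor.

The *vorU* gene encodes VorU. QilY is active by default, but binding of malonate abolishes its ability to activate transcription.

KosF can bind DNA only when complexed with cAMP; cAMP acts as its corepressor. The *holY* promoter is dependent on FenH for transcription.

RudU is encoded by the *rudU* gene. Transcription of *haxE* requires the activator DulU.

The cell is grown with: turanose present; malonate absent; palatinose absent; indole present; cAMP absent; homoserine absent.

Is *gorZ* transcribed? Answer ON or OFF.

OFF

Turanose is present, so OxaS is active.
With repressor OxaS bound, *vorU* is not transcribed.
So VorU is not produced.
Palatinose is absent, so MorC is inactive.
Homoserine is absent, so IrpW is active.
With repressor IrpW bound, *fenH* is not transcribed.
So FenH is not produced.
Required activator FenH is absent, so *holY* is not transcribed.
So HolY is not produced.
Malonate is absent, so QilY is active.
No repressor is bound and QilY is active, so *rudU* is transcribed.
So RudU is produced and active.
No repressor is bound and RudU is active, so *purJ* is transcribed.
So PurJ is produced and active.
cAMP is absent, so KosF is inactive.
With no repressor bound, *dulU* is transcribed.
So DulU is produced and active.
No repressor is bound and DulU is active, so *haxE* is transcribed.
So HaxE is produced and active.
With repressor PurJ bound, *gorZ* is not transcribed.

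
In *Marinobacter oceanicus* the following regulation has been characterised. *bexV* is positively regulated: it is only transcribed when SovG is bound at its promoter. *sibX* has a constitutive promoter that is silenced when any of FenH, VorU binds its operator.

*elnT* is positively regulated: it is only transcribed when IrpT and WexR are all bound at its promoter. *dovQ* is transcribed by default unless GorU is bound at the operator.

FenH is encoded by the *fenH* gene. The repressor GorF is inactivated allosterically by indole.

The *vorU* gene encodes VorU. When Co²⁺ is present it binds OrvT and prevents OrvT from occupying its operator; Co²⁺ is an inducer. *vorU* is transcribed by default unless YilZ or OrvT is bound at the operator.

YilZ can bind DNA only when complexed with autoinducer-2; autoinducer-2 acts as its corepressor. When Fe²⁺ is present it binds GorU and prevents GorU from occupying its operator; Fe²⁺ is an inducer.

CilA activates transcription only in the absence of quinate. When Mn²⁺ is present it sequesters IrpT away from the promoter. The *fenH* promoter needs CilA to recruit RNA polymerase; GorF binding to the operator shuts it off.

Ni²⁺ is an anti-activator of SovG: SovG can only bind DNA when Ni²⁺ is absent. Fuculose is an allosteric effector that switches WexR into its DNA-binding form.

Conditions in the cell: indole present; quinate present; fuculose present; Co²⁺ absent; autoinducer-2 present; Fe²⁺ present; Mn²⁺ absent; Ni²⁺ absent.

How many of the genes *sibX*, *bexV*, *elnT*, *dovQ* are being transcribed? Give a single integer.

4

Indole is present, so GorF is inactive.
Quinate is present, so CilA is inactive.
Required activator CilA is absent, so *fenH* is not transcribed.
So FenH is not produced.
Autoinducer-2 is present, so YilZ is active.
Co²⁺ is absent, so OrvT is active.
With repressor YilZ bound, *vorU* is not transcribed.
So VorU is not produced.
With no repressor bound, *sibX* is transcribed.
→ *sibX* is ON.
Ni²⁺ is absent, so SovG is active.
No repressor is bound and SovG is active, so *bexV* is transcribed.
→ *bexV* is ON.
Mn²⁺ is absent, so IrpT is active.
Fuculose is present, so WexR is active.
No repressor is bound and IrpT and WexR are active, so *elnT* is transcribed.
→ *elnT* is ON.
Fe²⁺ is present, so GorU is inactive.
With no repressor bound, *dovQ* is transcribed.
→ *dovQ* is ON.
4 of the 4 genes are transcribed.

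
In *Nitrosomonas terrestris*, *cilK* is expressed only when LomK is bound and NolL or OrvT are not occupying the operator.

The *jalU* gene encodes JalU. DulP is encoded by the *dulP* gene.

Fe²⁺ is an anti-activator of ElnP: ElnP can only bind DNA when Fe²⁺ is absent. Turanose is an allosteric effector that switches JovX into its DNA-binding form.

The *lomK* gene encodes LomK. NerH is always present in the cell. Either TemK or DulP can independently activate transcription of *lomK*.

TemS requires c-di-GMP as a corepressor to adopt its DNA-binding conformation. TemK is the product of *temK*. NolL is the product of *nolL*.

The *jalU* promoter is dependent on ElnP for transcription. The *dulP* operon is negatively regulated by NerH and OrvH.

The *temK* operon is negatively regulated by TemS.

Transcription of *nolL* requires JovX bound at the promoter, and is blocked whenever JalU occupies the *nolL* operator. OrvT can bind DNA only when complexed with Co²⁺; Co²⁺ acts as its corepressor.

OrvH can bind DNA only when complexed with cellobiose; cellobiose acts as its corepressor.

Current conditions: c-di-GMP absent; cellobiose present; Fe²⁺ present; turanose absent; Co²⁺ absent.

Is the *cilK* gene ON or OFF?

Fe²⁺ is present, so ElnP is inactive.
Required activator ElnP is absent, so *jalU* is not transcribed.
So JalU is not produced.
Turanose is absent, so JovX is inactive.
Required activator JovX is absent, so *nolL* is not transcribed.
So NolL is not produced.
Co²⁺ is absent, so OrvT is inactive.
c-di-GMP is absent, so TemS is inactive.
With no repressor bound, *temK* is transcribed.
So TemK is produced and active.
NerH is produced constitutively and is active.
Cellobiose is present, so OrvH is active.
With repressor NerH bound, *dulP* is not transcribed.
So DulP is not produced.
Activator TemK is present, so *lomK* is transcribed.
So LomK is produced and active.
No repressor is bound and LomK is active, so *cilK* is transcribed.

ON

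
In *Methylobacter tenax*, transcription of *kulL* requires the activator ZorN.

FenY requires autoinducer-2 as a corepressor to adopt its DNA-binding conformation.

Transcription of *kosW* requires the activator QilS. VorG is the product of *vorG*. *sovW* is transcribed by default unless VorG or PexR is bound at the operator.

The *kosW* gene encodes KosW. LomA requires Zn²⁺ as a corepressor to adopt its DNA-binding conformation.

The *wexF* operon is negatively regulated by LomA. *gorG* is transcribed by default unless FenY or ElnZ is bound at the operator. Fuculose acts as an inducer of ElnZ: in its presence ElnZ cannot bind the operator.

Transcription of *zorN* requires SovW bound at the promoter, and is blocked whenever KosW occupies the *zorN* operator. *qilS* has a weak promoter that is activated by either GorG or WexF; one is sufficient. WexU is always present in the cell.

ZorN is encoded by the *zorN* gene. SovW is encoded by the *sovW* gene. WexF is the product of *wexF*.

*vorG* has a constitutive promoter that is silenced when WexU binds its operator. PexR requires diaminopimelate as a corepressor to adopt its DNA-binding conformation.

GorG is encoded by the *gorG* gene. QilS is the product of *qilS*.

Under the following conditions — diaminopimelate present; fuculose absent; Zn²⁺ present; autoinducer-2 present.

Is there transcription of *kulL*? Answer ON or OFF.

Autoinducer-2 is present, so FenY is active.
Fuculose is absent, so ElnZ is active.
With repressor FenY bound, *gorG* is not transcribed.
So GorG is not produced.
Zn²⁺ is present, so LomA is active.
With repressor LomA bound, *wexF* is not transcribed.
So WexF is not produced.
No activator is available at the *qilS* promoter, so *qilS* is not transcribed.
So QilS is not produced.
Required activator QilS is absent, so *kosW* is not transcribed.
So KosW is not produced.
WexU is produced constitutively and is active.
With repressor WexU bound, *vorG* is not transcribed.
So VorG is not produced.
Diaminopimelate is present, so PexR is active.
With repressor PexR bound, *sovW* is not transcribed.
So SovW is not produced.
Required activator SovW is absent, so *zorN* is not transcribed.
So ZorN is not produced.
Required activator ZorN is absent, so *kulL* is not transcribed.

OFF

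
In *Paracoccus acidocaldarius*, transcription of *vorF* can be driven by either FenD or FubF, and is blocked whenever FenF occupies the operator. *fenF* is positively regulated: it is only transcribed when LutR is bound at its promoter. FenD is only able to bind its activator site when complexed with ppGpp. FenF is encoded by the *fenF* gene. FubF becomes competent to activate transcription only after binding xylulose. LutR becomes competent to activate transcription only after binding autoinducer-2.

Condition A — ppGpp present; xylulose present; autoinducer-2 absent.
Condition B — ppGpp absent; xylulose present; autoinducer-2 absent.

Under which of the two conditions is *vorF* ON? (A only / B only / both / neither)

Condition A:
ppGpp is present, so FenD is active.
Xylulose is present, so FubF is active.
Autoinducer-2 is absent, so LutR is inactive.
Required activator LutR is absent, so *fenF* is not transcribed.
So FenF is not produced.
Activator FenD is present, so *vorF* is transcribed.
→ *vorF* is ON in A.
Condition B:
ppGpp is absent, so FenD is inactive.
Xylulose is present, so FubF is active.
Autoinducer-2 is absent, so LutR is inactive.
Required activator LutR is absent, so *fenF* is not transcribed.
So FenF is not produced.
Activator FubF is present, so *vorF* is transcribed.
→ *vorF* is ON in B.

both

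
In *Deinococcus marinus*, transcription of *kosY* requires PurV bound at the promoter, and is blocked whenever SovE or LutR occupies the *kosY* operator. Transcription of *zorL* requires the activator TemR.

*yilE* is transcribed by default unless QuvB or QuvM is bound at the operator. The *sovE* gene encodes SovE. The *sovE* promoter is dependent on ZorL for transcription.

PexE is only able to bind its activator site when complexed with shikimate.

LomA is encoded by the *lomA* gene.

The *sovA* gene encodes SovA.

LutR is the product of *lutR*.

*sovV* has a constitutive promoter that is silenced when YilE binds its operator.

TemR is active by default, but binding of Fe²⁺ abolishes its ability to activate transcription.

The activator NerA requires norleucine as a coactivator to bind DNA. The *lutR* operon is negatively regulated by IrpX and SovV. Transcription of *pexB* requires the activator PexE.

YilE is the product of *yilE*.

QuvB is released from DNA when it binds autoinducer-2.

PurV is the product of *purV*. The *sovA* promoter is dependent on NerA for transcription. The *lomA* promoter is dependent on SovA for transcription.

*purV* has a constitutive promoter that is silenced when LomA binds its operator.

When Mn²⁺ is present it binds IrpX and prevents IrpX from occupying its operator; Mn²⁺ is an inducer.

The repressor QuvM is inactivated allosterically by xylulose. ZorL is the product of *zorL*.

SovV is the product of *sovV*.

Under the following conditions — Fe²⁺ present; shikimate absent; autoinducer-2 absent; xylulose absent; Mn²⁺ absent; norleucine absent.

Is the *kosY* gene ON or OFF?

ON

Fe²⁺ is present, so TemR is inactive.
Required activator TemR is absent, so *zorL* is not transcribed.
So ZorL is not produced.
Required activator ZorL is absent, so *sovE* is not transcribed.
So SovE is not produced.
Norleucine is absent, so NerA is inactive.
Required activator NerA is absent, so *sovA* is not transcribed.
So SovA is not produced.
Required activator SovA is absent, so *lomA* is not transcribed.
So LomA is not produced.
With no repressor bound, *purV* is transcribed.
So PurV is produced and active.
Mn²⁺ is absent, so IrpX is active.
Autoinducer-2 is absent, so QuvB is active.
Xylulose is absent, so QuvM is active.
With repressor QuvB bound, *yilE* is not transcribed.
So YilE is not produced.
With no repressor bound, *sovV* is transcribed.
So SovV is produced and active.
With repressor IrpX bound, *lutR* is not transcribed.
So LutR is not produced.
No repressor is bound and PurV is active, so *kosY* is transcribed.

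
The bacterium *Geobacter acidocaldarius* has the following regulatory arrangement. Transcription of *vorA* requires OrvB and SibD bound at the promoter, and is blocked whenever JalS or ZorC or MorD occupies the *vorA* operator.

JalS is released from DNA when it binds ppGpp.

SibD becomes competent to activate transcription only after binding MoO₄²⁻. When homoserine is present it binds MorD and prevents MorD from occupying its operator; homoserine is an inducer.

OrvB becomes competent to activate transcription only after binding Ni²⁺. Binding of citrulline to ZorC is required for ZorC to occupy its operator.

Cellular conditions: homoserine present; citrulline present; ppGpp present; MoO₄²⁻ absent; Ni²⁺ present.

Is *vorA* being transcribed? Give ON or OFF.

Ni²⁺ is present, so OrvB is active.
ppGpp is present, so JalS is inactive.
Citrulline is present, so ZorC is active.
Homoserine is present, so MorD is inactive.
MoO₄²⁻ is absent, so SibD is inactive.
With repressor ZorC bound, *vorA* is not transcribed.

OFF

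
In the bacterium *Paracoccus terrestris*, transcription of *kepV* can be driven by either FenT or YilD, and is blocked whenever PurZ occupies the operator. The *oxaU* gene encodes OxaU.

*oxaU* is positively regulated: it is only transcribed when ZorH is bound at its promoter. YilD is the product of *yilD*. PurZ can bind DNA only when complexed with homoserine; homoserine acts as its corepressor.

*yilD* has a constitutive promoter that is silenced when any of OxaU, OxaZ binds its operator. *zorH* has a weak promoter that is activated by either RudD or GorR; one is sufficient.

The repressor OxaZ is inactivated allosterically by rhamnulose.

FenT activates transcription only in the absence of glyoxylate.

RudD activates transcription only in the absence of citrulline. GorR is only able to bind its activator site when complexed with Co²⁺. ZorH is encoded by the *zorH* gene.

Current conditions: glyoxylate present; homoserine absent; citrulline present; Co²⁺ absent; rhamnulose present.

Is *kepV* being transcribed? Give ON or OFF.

ON

Glyoxylate is present, so FenT is inactive.
Homoserine is absent, so PurZ is inactive.
Citrulline is present, so RudD is inactive.
Co²⁺ is absent, so GorR is inactive.
No activator is available at the *zorH* promoter, so *zorH* is not transcribed.
So ZorH is not produced.
Required activator ZorH is absent, so *oxaU* is not transcribed.
So OxaU is not produced.
Rhamnulose is present, so OxaZ is inactive.
With no repressor bound, *yilD* is transcribed.
So YilD is produced and active.
Activator YilD is present, so *kepV* is transcribed.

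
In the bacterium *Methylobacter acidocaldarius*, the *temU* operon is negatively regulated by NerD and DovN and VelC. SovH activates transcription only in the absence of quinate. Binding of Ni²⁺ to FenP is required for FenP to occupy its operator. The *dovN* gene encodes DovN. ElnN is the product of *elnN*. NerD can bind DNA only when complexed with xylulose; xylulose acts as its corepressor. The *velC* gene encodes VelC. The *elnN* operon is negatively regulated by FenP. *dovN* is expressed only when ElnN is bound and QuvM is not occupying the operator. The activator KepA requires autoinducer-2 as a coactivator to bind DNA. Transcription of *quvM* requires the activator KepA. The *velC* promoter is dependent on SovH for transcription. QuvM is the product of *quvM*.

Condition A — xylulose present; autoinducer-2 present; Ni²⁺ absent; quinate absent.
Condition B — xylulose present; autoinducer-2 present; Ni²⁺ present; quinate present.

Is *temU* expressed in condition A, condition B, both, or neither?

neither

Condition A:
Xylulose is present, so NerD is active.
Autoinducer-2 is present, so KepA is active.
No repressor is bound and KepA is active, so *quvM* is transcribed.
So QuvM is produced and active.
Ni²⁺ is absent, so FenP is inactive.
With no repressor bound, *elnN* is transcribed.
So ElnN is produced and active.
With repressor QuvM bound, *dovN* is not transcribed.
So DovN is not produced.
Quinate is absent, so SovH is active.
No repressor is bound and SovH is active, so *velC* is transcribed.
So VelC is produced and active.
With repressor NerD bound, *temU* is not transcribed.
→ *temU* is OFF in A.
Condition B:
Xylulose is present, so NerD is active.
Autoinducer-2 is present, so KepA is active.
No repressor is bound and KepA is active, so *quvM* is transcribed.
So QuvM is produced and active.
Ni²⁺ is present, so FenP is active.
With repressor FenP bound, *elnN* is not transcribed.
So ElnN is not produced.
With repressor QuvM bound, *dovN* is not transcribed.
So DovN is not produced.
Quinate is present, so SovH is inactive.
Required activator SovH is absent, so *velC* is not transcribed.
So VelC is not produced.
With repressor NerD bound, *temU* is not transcribed.
→ *temU* is OFF in B.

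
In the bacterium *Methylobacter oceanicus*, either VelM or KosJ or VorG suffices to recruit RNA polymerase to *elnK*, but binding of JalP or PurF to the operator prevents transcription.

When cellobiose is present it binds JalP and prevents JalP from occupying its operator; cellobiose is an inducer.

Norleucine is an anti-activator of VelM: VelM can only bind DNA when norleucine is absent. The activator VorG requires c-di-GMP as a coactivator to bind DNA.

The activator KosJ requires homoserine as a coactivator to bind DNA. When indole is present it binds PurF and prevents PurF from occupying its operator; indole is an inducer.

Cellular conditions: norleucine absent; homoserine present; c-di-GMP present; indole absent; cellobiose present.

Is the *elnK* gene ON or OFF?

Cellobiose is present, so JalP is inactive.
Norleucine is absent, so VelM is active.
Homoserine is present, so KosJ is active.
Indole is absent, so PurF is active.
c-di-GMP is present, so VorG is active.
With repressor PurF bound, *elnK* is not transcribed.

OFF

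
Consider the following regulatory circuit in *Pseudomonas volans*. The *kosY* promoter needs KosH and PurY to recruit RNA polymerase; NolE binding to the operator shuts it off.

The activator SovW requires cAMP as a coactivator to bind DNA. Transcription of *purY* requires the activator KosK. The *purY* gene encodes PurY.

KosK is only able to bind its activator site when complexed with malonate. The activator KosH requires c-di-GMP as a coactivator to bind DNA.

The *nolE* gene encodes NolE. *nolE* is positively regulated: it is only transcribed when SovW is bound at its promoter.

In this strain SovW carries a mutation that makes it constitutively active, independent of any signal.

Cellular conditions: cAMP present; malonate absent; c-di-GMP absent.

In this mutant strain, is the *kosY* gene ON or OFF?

c-di-GMP is absent, so KosH is inactive.
SovW is constitutively active in this strain.
No repressor is bound and SovW is active, so *nolE* is transcribed.
So NolE is produced and active.
Malonate is absent, so KosK is inactive.
Required activator KosK is absent, so *purY* is not transcribed.
So PurY is not produced.
With repressor NolE bound, *kosY* is not transcribed.

OFF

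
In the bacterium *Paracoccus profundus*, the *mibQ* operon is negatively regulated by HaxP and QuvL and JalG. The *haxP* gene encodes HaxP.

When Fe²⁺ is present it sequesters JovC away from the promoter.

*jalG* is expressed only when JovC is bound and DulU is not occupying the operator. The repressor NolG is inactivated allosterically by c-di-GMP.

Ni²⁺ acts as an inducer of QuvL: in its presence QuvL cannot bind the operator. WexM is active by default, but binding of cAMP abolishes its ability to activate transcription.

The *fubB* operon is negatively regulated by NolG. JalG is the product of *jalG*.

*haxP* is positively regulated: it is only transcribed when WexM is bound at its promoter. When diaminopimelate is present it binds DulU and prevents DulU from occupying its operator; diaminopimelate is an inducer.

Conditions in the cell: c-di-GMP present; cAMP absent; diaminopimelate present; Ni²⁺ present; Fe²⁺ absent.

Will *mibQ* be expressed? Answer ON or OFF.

cAMP is absent, so WexM is active.
No repressor is bound and WexM is active, so *haxP* is transcribed.
So HaxP is produced and active.
Ni²⁺ is present, so QuvL is inactive.
Diaminopimelate is present, so DulU is inactive.
Fe²⁺ is absent, so JovC is active.
No repressor is bound and JovC is active, so *jalG* is transcribed.
So JalG is produced and active.
With repressor HaxP bound, *mibQ* is not transcribed.

OFF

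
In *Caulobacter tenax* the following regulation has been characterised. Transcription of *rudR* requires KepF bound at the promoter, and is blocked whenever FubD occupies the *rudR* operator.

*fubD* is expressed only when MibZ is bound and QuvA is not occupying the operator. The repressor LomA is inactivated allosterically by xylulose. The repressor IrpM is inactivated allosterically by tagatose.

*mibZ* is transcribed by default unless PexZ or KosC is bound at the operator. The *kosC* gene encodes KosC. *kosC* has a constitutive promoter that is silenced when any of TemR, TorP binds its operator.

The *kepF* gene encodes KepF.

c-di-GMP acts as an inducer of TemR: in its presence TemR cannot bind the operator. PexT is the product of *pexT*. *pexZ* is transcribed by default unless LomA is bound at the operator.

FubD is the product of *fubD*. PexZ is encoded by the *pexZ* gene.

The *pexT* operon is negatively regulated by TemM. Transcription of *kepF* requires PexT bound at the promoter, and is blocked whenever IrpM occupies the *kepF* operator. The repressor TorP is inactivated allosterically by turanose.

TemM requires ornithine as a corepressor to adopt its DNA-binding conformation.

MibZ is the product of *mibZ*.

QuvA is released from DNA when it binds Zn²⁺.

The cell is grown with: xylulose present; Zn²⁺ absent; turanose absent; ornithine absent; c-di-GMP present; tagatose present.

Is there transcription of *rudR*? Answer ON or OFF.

ON

Tagatose is present, so IrpM is inactive.
Ornithine is absent, so TemM is inactive.
With no repressor bound, *pexT* is transcribed.
So PexT is produced and active.
No repressor is bound and PexT is active, so *kepF* is transcribed.
So KepF is produced and active.
Xylulose is present, so LomA is inactive.
With no repressor bound, *pexZ* is transcribed.
So PexZ is produced and active.
c-di-GMP is present, so TemR is inactive.
Turanose is absent, so TorP is active.
With repressor TorP bound, *kosC* is not transcribed.
So KosC is not produced.
With repressor PexZ bound, *mibZ* is not transcribed.
So MibZ is not produced.
Zn²⁺ is absent, so QuvA is active.
With repressor QuvA bound, *fubD* is not transcribed.
So FubD is not produced.
No repressor is bound and KepF is active, so *rudR* is transcribed.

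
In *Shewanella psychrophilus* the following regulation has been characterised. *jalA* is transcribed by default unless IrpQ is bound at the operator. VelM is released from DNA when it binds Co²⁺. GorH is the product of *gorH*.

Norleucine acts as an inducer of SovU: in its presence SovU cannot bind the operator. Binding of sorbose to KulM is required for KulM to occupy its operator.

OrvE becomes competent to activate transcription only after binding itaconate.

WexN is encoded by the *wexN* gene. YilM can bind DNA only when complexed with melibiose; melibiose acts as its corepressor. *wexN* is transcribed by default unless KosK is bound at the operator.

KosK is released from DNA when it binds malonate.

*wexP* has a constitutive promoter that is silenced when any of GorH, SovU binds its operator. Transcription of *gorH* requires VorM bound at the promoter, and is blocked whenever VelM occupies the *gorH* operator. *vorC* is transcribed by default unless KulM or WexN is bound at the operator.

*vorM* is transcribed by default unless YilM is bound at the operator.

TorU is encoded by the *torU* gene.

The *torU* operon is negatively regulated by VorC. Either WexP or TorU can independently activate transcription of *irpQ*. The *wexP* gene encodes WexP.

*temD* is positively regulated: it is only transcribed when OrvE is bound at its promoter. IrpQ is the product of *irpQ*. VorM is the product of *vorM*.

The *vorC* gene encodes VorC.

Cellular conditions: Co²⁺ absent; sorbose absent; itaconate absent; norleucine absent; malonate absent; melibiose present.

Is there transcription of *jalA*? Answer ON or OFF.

Melibiose is present, so YilM is active.
With repressor YilM bound, *vorM* is not transcribed.
So VorM is not produced.
Co²⁺ is absent, so VelM is active.
With repressor VelM bound, *gorH* is not transcribed.
So GorH is not produced.
Norleucine is absent, so SovU is active.
With repressor SovU bound, *wexP* is not transcribed.
So WexP is not produced.
Sorbose is absent, so KulM is inactive.
Malonate is absent, so KosK is active.
With repressor KosK bound, *wexN* is not transcribed.
So WexN is not produced.
With no repressor bound, *vorC* is transcribed.
So VorC is produced and active.
With repressor VorC bound, *torU* is not transcribed.
So TorU is not produced.
No activator is available at the *irpQ* promoter, so *irpQ* is not transcribed.
So IrpQ is not produced.
With no repressor bound, *jalA* is transcribed.

ON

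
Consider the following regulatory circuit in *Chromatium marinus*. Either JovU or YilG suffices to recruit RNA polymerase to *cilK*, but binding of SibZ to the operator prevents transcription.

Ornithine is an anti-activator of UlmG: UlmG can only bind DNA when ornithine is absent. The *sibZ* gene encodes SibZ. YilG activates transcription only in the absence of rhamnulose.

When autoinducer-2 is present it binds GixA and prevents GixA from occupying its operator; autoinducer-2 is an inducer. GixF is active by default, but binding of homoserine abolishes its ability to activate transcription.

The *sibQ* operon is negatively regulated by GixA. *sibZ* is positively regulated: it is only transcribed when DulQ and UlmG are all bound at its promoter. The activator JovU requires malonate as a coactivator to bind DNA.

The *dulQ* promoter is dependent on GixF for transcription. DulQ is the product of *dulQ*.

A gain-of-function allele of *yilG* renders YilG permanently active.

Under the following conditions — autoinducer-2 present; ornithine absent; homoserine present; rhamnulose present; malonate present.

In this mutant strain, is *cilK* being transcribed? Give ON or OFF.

ON

Malonate is present, so JovU is active.
YilG is constitutively active in this strain.
Homoserine is present, so GixF is inactive.
Required activator GixF is absent, so *dulQ* is not transcribed.
So DulQ is not produced.
Ornithine is absent, so UlmG is active.
Required activator DulQ is absent, so *sibZ* is not transcribed.
So SibZ is not produced.
Activator JovU is present, so *cilK* is transcribed.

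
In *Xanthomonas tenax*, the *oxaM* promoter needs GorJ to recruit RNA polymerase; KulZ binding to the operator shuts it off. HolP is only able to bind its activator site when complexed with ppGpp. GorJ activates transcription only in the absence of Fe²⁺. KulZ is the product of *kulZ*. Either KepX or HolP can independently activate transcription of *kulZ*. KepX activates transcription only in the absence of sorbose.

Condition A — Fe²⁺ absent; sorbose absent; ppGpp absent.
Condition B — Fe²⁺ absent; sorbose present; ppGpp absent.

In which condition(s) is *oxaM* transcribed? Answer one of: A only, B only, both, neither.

Condition A:
Fe²⁺ is absent, so GorJ is active.
Sorbose is absent, so KepX is active.
ppGpp is absent, so HolP is inactive.
Activator KepX is present, so *kulZ* is transcribed.
So KulZ is produced and active.
With repressor KulZ bound, *oxaM* is not transcribed.
→ *oxaM* is OFF in A.
Condition B:
Fe²⁺ is absent, so GorJ is active.
Sorbose is present, so KepX is inactive.
ppGpp is absent, so HolP is inactive.
No activator is available at the *kulZ* promoter, so *kulZ* is not transcribed.
So KulZ is not produced.
No repressor is bound and GorJ is active, so *oxaM* is transcribed.
→ *oxaM* is ON in B.

B only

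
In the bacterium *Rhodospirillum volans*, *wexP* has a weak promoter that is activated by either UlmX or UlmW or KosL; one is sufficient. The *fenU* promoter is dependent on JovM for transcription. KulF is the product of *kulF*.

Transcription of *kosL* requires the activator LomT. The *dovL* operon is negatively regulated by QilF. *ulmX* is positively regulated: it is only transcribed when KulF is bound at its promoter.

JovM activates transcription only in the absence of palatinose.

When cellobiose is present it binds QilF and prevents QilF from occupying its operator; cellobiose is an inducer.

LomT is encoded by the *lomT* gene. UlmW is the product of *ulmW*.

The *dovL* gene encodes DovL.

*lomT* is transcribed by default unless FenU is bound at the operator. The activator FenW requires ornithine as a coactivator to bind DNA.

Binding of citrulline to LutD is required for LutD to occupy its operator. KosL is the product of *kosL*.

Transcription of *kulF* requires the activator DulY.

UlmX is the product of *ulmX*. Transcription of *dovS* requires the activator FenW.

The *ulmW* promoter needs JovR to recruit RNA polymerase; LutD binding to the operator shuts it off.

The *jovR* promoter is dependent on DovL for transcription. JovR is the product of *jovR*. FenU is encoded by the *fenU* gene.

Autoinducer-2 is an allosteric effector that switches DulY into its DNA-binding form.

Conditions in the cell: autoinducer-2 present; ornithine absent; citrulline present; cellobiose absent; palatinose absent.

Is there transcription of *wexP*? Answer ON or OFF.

ON

Autoinducer-2 is present, so DulY is active.
No repressor is bound and DulY is active, so *kulF* is transcribed.
So KulF is produced and active.
No repressor is bound and KulF is active, so *ulmX* is transcribed.
So UlmX is produced and active.
Cellobiose is absent, so QilF is active.
With repressor QilF bound, *dovL* is not transcribed.
So DovL is not produced.
Required activator DovL is absent, so *jovR* is not transcribed.
So JovR is not produced.
Citrulline is present, so LutD is active.
With repressor LutD bound, *ulmW* is not transcribed.
So UlmW is not produced.
Palatinose is absent, so JovM is active.
No repressor is bound and JovM is active, so *fenU* is transcribed.
So FenU is produced and active.
With repressor FenU bound, *lomT* is not transcribed.
So LomT is not produced.
Required activator LomT is absent, so *kosL* is not transcribed.
So KosL is not produced.
Activator UlmX is present, so *wexP* is transcribed.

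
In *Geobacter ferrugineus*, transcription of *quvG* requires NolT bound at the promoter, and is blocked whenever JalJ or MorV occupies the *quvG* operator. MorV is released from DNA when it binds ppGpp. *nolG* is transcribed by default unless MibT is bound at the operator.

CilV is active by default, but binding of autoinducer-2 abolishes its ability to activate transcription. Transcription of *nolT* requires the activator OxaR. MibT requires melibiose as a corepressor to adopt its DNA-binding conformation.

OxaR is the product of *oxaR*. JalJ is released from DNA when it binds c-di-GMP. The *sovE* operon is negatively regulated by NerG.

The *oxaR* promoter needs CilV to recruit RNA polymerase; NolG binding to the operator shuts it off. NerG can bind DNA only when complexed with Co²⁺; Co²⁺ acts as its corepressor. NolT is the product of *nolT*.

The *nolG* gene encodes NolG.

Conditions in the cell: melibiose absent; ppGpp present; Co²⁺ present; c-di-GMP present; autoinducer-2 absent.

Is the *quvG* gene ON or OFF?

OFF

Melibiose is absent, so MibT is inactive.
With no repressor bound, *nolG* is transcribed.
So NolG is produced and active.
Autoinducer-2 is absent, so CilV is active.
With repressor NolG bound, *oxaR* is not transcribed.
So OxaR is not produced.
Required activator OxaR is absent, so *nolT* is not transcribed.
So NolT is not produced.
c-di-GMP is present, so JalJ is inactive.
ppGpp is present, so MorV is inactive.
Required activator NolT is absent, so *quvG* is not transcribed.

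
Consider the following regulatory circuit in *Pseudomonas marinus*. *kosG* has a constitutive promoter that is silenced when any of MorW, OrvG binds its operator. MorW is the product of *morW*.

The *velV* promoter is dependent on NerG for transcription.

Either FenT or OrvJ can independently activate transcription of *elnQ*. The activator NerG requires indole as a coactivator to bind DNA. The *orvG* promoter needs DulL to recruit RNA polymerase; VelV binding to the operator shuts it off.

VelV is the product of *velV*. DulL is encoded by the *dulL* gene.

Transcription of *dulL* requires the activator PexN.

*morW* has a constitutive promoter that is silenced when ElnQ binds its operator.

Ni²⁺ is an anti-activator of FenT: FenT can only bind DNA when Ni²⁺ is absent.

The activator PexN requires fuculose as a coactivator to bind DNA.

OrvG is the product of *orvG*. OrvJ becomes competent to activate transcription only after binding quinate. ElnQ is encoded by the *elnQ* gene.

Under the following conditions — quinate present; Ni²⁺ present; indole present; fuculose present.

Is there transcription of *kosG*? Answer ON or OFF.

Ni²⁺ is present, so FenT is inactive.
Quinate is present, so OrvJ is active.
Activator OrvJ is present, so *elnQ* is transcribed.
So ElnQ is produced and active.
With repressor ElnQ bound, *morW* is not transcribed.
So MorW is not produced.
Indole is present, so NerG is active.
No repressor is bound and NerG is active, so *velV* is transcribed.
So VelV is produced and active.
Fuculose is present, so PexN is active.
No repressor is bound and PexN is active, so *dulL* is transcribed.
So DulL is produced and active.
With repressor VelV bound, *orvG* is not transcribed.
So OrvG is not produced.
With no repressor bound, *kosG* is transcribed.

ON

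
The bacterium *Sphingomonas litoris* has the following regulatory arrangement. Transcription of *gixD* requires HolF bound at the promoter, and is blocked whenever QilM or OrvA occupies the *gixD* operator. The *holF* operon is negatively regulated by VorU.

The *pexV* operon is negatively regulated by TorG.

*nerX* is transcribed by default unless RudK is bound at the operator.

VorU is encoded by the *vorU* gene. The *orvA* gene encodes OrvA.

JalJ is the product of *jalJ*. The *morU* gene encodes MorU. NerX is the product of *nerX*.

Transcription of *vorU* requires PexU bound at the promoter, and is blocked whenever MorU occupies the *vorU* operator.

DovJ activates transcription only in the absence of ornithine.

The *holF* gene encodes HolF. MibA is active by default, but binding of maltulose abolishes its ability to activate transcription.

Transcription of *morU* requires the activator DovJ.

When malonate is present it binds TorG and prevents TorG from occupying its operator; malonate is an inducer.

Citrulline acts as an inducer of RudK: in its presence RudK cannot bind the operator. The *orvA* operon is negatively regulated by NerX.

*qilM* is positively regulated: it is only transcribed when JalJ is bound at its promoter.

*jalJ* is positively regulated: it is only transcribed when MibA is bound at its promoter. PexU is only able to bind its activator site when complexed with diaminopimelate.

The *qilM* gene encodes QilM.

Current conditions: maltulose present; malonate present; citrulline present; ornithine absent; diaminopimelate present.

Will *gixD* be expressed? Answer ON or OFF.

Diaminopimelate is present, so PexU is active.
Ornithine is absent, so DovJ is active.
No repressor is bound and DovJ is active, so *morU* is transcribed.
So MorU is produced and active.
With repressor MorU bound, *vorU* is not transcribed.
So VorU is not produced.
With no repressor bound, *holF* is transcribed.
So HolF is produced and active.
Maltulose is present, so MibA is inactive.
Required activator MibA is absent, so *jalJ* is not transcribed.
So JalJ is not produced.
Required activator JalJ is absent, so *qilM* is not transcribed.
So QilM is not produced.
Citrulline is present, so RudK is inactive.
With no repressor bound, *nerX* is transcribed.
So NerX is produced and active.
With repressor NerX bound, *orvA* is not transcribed.
So OrvA is not produced.
No repressor is bound and HolF is active, so *gixD* is transcribed.

ON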